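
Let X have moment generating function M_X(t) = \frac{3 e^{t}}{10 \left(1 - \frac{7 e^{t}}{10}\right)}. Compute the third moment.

To find E[X^3], compute M^(3)(0):
M^(1)(t) = \frac{3 e^{t}}{10 \left(1 - \frac{7 e^{t}}{10}\right)} + \frac{21 e^{2 t}}{100 \left(1 - \frac{7 e^{t}}{10}\right)^{2}}
M^(2)(t) = \frac{3 e^{t}}{10 \left(1 - \frac{7 e^{t}}{10}\right)} + \frac{63 e^{2 t}}{100 \left(1 - \frac{7 e^{t}}{10}\right)^{2}} + \frac{147 e^{3 t}}{500 \left(1 - \frac{7 e^{t}}{10}\right)^{3}}
M^(3)(t) = \frac{3 e^{t}}{10 \left(1 - \frac{7 e^{t}}{10}\right)} + \frac{147 e^{2 t}}{100 \left(1 - \frac{7 e^{t}}{10}\right)^{2}} + \frac{441 e^{3 t}}{250 \left(1 - \frac{7 e^{t}}{10}\right)^{3}} + \frac{3087 e^{4 t}}{5000 \left(1 - \frac{7 e^{t}}{10}\right)^{4}}
M^(3)(0) = \frac{1430}{9}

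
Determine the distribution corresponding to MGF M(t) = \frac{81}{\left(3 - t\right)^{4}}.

The MGF M(t) = \frac{81}{\left(3 - t\right)^{4}} is the standard form for the Gamma distribution.
Comparing with the known MGF formula identifies: Gamma(shape α=4, rate β=3)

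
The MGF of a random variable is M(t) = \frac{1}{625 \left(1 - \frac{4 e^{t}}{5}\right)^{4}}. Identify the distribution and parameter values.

The MGF M(t) = \frac{1}{625 \left(1 - \frac{4 e^{t}}{5}\right)^{4}} is the standard form for the NegativeBinomial distribution.
Comparing with the known MGF formula identifies: NegBin(r=4, p=1/5), X = failures before r-th success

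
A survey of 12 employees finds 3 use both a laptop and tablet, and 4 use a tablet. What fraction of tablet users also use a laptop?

P(A ∩ B) = 3/12 = 1/4
P(B) = 4/12 = 1/3
P(A|B) = P(A ∩ B) / P(B) = (1/4) / (1/3) = 3/4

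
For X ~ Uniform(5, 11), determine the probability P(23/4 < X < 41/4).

P(23/4 < X < 41/4) = ∫_{23/4}^{41/4} f(x) dx
where f(x) = \frac{1}{6}
= \frac{3}{4}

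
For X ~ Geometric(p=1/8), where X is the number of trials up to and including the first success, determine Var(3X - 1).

For X ~ Geometric(p=1/8), where X is the number of trials up to and including the first success:
Var(X) = 56
Var(3X - 1) = (3)² × Var(X) = 9 × 56 = 504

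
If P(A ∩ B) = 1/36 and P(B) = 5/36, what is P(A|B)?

P(A|B) = P(A ∩ B) / P(B)
= (1/36) / (5/36)
= 1/5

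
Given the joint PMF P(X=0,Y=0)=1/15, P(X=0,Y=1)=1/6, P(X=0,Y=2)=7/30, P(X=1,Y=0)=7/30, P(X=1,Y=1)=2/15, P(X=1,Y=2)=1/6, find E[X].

First find marginal of X:
P(X=0) = 7/15
P(X=1) = 8/15
E[X] = 0 × 7/15 + 1 × 8/15 = 8/15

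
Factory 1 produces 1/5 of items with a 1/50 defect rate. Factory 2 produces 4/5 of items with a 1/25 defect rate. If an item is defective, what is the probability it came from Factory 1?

Using Bayes' theorem:
P(F1) = 1/5, P(D|F1) = 1/50
P(F2) = 4/5, P(D|F2) = 1/25
P(D) = P(D|F1)P(F1) + P(D|F2)P(F2)
     = \frac{9}{250}
P(F1|D) = P(D|F1)P(F1) / P(D)
= \frac{1}{9}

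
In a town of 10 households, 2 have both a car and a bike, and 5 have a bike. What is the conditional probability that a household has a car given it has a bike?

P(A ∩ B) = 2/10 = 1/5
P(B) = 5/10 = 1/2
P(A|B) = P(A ∩ B) / P(B) = (1/5) / (1/2) = 2/5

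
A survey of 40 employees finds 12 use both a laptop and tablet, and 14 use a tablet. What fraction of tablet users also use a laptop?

P(A ∩ B) = 12/40 = 3/10
P(B) = 14/40 = 7/20
P(A|B) = P(A ∩ B) / P(B) = (3/10) / (7/20) = 6/7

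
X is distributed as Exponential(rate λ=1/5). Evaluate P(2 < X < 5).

P(2 < X < 5) = ∫_{2}^{5} f(x) dx
where f(x) = \frac{e^{- \frac{x}{5}}}{5}
= - \frac{1}{e} + e^{- \frac{2}{5}}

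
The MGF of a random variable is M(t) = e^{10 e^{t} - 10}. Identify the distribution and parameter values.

The MGF M(t) = e^{10 e^{t} - 10} is the standard form for the Poisson distribution.
Comparing with the known MGF formula identifies: Poisson(λ=10)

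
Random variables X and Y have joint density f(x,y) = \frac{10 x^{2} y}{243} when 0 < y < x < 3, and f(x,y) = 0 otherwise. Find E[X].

f_X(x) = ∫_0^x \frac{10 x^{2} y}{243} dy = \frac{5 x^{4}}{243}
E[X] = ∫_0^3 x × (\frac{5 x^{4}}{243}) dx = \frac{5}{2}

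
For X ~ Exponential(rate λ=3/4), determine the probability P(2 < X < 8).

P(2 < X < 8) = ∫_{2}^{8} f(x) dx
where f(x) = \frac{3 e^{- \frac{3 x}{4}}}{4}
= - \frac{1}{e^{6}} + e^{- \frac{3}{2}}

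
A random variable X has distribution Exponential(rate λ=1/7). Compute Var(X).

For X ~ Exponential(rate λ=1/7):
Var(X) = 49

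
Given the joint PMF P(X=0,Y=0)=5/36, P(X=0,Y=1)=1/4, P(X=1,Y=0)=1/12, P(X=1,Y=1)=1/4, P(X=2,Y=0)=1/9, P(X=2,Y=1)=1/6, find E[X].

First find marginal of X:
P(X=0) = 7/18
P(X=1) = 1/3
P(X=2) = 5/18
E[X] = 0 × 7/18 + 1 × 1/3 + 2 × 5/18 = 8/9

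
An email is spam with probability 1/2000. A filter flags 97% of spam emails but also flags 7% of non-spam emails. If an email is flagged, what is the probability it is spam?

Let D = the rare event, + = positive/flagged.
P(D) = 1/2000
P(+|D) = 97/100
P(+|D') = 7/100
P(+) = P(+|D)P(D) + P(+|D')P(D')
     = \frac{97}{100} × \frac{1}{2000} + \frac{7}{100} × \frac{1999}{2000}
     = \frac{1409}{20000}
P(D|+) = P(+|D)P(D)/P(+) = \frac{97}{14090}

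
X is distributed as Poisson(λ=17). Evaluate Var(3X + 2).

For X ~ Poisson(λ=17):
Var(X) = 17
Var(3X + 2) = (3)² × Var(X) = 9 × 17 = 153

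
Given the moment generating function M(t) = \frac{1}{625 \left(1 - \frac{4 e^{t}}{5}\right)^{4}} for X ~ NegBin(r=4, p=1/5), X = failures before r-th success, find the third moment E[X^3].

To find E[X^3], compute M^(3)(0):
M^(1)(t) = \frac{16 e^{t}}{3125 \left(1 - \frac{4 e^{t}}{5}\right)^{5}}
M^(2)(t) = \frac{16 e^{t}}{3125 \left(1 - \frac{4 e^{t}}{5}\right)^{5}} + \frac{64 e^{2 t}}{3125 \left(1 - \frac{4 e^{t}}{5}\right)^{6}}
M^(3)(t) = \frac{16 e^{t}}{3125 \left(1 - \frac{4 e^{t}}{5}\right)^{5}} + \frac{192 e^{2 t}}{3125 \left(1 - \frac{4 e^{t}}{5}\right)^{6}} + \frac{1536 e^{3 t}}{15625 \left(1 - \frac{4 e^{t}}{5}\right)^{7}}
M^(3)(0) = 8656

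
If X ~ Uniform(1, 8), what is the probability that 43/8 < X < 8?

P(43/8 < X < 8) = ∫_{43/8}^{8} f(x) dx
where f(x) = \frac{1}{7}
= \frac{3}{8}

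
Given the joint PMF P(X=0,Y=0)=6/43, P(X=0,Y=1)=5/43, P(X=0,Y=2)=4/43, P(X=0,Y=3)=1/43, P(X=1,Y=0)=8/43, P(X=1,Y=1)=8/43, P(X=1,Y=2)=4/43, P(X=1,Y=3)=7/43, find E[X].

First find marginal of X:
P(X=0) = 16/43
P(X=1) = 27/43
E[X] = 0 × 16/43 + 1 × 27/43 = 27/43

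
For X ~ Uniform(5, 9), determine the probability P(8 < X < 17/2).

P(8 < X < 17/2) = ∫_{8}^{17/2} f(x) dx
where f(x) = \frac{1}{4}
= \frac{1}{8}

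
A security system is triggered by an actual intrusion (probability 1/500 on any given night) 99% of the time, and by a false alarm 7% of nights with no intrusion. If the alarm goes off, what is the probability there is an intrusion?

Let D = the rare event, + = positive/flagged.
P(D) = 1/500
P(+|D) = 99/100
P(+|D') = 7/100
P(+) = P(+|D)P(D) + P(+|D')P(D')
     = \frac{99}{100} × \frac{1}{500} + \frac{7}{100} × \frac{499}{500}
     = \frac{449}{6250}
P(D|+) = P(+|D)P(D)/P(+) = \frac{99}{3592}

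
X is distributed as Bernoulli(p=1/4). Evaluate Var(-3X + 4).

For X ~ Bernoulli(p=1/4):
Var(X) = \frac{3}{16}
Var(-3X + 4) = (-3)² × Var(X) = 9 × \frac{3}{16} = \frac{27}{16}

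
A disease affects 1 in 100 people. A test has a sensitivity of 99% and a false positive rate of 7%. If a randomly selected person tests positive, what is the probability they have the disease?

Let D = the rare event, + = positive/flagged.
P(D) = 1/100
P(+|D) = 99/100
P(+|D') = 7/100
P(+) = P(+|D)P(D) + P(+|D')P(D')
     = \frac{99}{100} × \frac{1}{100} + \frac{7}{100} × \frac{99}{100}
     = \frac{99}{1250}
P(D|+) = P(+|D)P(D)/P(+) = \frac{1}{8}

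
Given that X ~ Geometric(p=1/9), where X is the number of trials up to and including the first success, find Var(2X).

For X ~ Geometric(p=1/9), where X is the number of trials up to and including the first success:
Var(X) = 72
Var(2X) = (2)² × Var(X) = 4 × 72 = 288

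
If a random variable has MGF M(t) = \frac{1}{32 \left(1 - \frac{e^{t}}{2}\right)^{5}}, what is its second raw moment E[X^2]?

To find E[X^2], compute M^(2)(0):
M^(1)(t) = \frac{5 e^{t}}{64 \left(1 - \frac{e^{t}}{2}\right)^{6}}
M^(2)(t) = \frac{5 e^{t}}{64 \left(1 - \frac{e^{t}}{2}\right)^{6}} + \frac{15 e^{2 t}}{64 \left(1 - \frac{e^{t}}{2}\right)^{7}}
M^(2)(0) = 35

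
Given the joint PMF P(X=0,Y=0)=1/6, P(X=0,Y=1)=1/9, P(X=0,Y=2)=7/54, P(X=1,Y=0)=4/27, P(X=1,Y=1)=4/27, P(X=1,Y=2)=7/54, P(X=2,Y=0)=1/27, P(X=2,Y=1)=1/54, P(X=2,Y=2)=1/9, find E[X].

First find marginal of X:
P(X=0) = 11/27
P(X=1) = 23/54
P(X=2) = 1/6
E[X] = 0 × 11/27 + 1 × 23/54 + 2 × 1/6 = 41/54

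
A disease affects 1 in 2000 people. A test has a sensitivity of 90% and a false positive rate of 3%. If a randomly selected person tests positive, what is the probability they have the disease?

Let D = the rare event, + = positive/flagged.
P(D) = 1/2000
P(+|D) = 90/100 = 9/10
P(+|D') = 3/100
P(+) = P(+|D)P(D) + P(+|D')P(D')
     = \frac{9}{10} × \frac{1}{2000} + \frac{3}{100} × \frac{1999}{2000}
     = \frac{6087}{200000}
P(D|+) = P(+|D)P(D)/P(+) = \frac{30}{2029}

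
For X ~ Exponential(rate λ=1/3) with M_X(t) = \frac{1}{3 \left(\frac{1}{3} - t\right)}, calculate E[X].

To find E[X], compute M^(1)(0):
M^(1)(t) = \frac{1}{3 \left(\frac{1}{3} - t\right)^{2}}
M^(1)(0) = 3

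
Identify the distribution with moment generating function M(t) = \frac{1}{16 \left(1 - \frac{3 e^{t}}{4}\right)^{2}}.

The MGF M(t) = \frac{1}{16 \left(1 - \frac{3 e^{t}}{4}\right)^{2}} is the standard form for the NegativeBinomial distribution.
Comparing with the known MGF formula identifies: NegBin(r=2, p=1/4), X = failures before r-th success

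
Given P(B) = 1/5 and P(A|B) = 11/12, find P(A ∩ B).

By definition, P(A|B) = P(A ∩ B) / P(B)
So P(A ∩ B) = P(A|B) × P(B)
= 11/12 × 1/5
= 11/60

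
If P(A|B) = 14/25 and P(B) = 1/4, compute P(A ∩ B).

By definition, P(A|B) = P(A ∩ B) / P(B)
So P(A ∩ B) = P(A|B) × P(B)
= 14/25 × 1/4
= 7/50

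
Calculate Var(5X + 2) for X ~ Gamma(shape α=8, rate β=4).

For X ~ Gamma(shape α=8, rate β=4):
Var(X) = \frac{1}{2}
Var(5X + 2) = (5)² × Var(X) = 25 × \frac{1}{2} = \frac{25}{2}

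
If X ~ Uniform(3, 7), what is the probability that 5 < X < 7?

P(5 < X < 7) = ∫_{5}^{7} f(x) dx
where f(x) = \frac{1}{4}
= \frac{1}{2}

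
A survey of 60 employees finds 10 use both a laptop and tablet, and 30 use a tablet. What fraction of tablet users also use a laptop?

P(A ∩ B) = 10/60 = 1/6
P(B) = 30/60 = 1/2
P(A|B) = P(A ∩ B) / P(B) = (1/6) / (1/2) = 1/3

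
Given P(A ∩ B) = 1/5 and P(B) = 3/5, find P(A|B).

P(A|B) = P(A ∩ B) / P(B)
= (1/5) / (3/5)
= 1/3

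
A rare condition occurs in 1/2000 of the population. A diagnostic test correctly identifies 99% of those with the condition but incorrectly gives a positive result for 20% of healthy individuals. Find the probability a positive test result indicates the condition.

Let D = the rare event, + = positive/flagged.
P(D) = 1/2000
P(+|D) = 99/100
P(+|D') = 20/100 = 1/5
P(+) = P(+|D)P(D) + P(+|D')P(D')
     = \frac{99}{100} × \frac{1}{2000} + \frac{1}{5} × \frac{1999}{2000}
     = \frac{40079}{200000}
P(D|+) = P(+|D)P(D)/P(+) = \frac{99}{40079}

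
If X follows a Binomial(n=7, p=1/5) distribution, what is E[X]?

For X ~ Binomial(n=7, p=1/5), the expected value is:
E[X] = \frac{7}{5}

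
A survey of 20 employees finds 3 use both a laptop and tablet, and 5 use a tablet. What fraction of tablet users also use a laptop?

P(A ∩ B) = 3/20
P(B) = 5/20 = 1/4
P(A|B) = P(A ∩ B) / P(B) = (3/20) / (1/4) = 3/5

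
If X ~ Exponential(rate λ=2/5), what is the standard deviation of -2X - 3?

For X ~ Exponential(rate λ=2/5):
Var(X) = \frac{25}{4}
SD(X) = √(Var(X)) = √(\frac{25}{4}) = \frac{5}{2}
SD(-2X - 3) = |-2| × SD(X) = 2 × \frac{5}{2} = 5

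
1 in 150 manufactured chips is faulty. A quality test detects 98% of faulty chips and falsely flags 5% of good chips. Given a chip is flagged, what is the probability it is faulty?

Let D = the rare event, + = positive/flagged.
P(D) = 1/150
P(+|D) = 98/100 = 49/50
P(+|D') = 5/100 = 1/20
P(+) = P(+|D)P(D) + P(+|D')P(D')
     = \frac{49}{50} × \frac{1}{150} + \frac{1}{20} × \frac{149}{150}
     = \frac{281}{5000}
P(D|+) = P(+|D)P(D)/P(+) = \frac{98}{843}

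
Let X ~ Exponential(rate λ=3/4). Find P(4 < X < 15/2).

P(4 < X < 15/2) = ∫_{4}^{15/2} f(x) dx
where f(x) = \frac{3 e^{- \frac{3 x}{4}}}{4}
= - \frac{1}{e^{\frac{45}{8}}} + e^{-3}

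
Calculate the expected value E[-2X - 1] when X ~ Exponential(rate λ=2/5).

For X ~ Exponential(rate λ=2/5):
E[X] = \frac{5}{2}
E[-2X - 1] = -2 × E[X] - 1 = -6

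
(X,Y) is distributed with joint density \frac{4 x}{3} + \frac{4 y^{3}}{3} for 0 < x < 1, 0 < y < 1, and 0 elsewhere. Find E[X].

E[X] = ∫_0^1 ∫_0^1 x × f(x,y) dy dx
= ∫_0^1 ∫_0^1 x × (\frac{4 x}{3} + \frac{4 y^{3}}{3}) dy dx
= \frac{11}{18}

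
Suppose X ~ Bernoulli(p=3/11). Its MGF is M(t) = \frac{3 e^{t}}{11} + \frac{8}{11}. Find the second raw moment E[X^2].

To find E[X^2], compute M^(2)(0):
M^(1)(t) = \frac{3 e^{t}}{11}
M^(2)(t) = \frac{3 e^{t}}{11}
M^(2)(0) = \frac{3}{11}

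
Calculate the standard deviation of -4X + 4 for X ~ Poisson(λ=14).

For X ~ Poisson(λ=14):
Var(X) = 14
SD(X) = √(Var(X)) = √(14) = \sqrt{14}
SD(-4X + 4) = |-4| × SD(X) = 4 × \sqrt{14} = 4 \sqrt{14}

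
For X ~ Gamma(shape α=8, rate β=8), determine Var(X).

For X ~ Gamma(shape α=8, rate β=8):
Var(X) = \frac{1}{8}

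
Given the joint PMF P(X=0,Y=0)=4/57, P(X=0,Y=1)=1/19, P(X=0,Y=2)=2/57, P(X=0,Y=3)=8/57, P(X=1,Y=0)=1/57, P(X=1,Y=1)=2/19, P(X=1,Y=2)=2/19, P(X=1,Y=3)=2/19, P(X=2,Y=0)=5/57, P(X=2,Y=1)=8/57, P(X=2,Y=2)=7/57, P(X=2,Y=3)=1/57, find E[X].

First find marginal of X:
P(X=0) = 17/57
P(X=1) = 1/3
P(X=2) = 7/19
E[X] = 0 × 17/57 + 1 × 1/3 + 2 × 7/19 = 61/57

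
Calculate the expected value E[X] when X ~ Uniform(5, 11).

For X ~ Uniform(5, 11), the expected value is:
E[X] = 8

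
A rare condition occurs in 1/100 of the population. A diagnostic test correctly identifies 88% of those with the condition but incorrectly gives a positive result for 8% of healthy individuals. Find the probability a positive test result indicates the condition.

Let D = the rare event, + = positive/flagged.
P(D) = 1/100
P(+|D) = 88/100 = 22/25
P(+|D') = 8/100 = 2/25
P(+) = P(+|D)P(D) + P(+|D')P(D')
     = \frac{22}{25} × \frac{1}{100} + \frac{2}{25} × \frac{99}{100}
     = \frac{11}{125}
P(D|+) = P(+|D)P(D)/P(+) = \frac{1}{10}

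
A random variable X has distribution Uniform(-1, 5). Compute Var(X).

For X ~ Uniform(-1, 5):
Var(X) = 3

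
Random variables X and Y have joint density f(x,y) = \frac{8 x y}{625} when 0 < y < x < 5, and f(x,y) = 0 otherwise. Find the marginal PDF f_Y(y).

f_Y(y) = ∫_y^5 \frac{8 x y}{625} dx = \frac{4 y \left(25 - y^{2}\right)}{625}
for 0 < y < 5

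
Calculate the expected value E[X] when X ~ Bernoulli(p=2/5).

For X ~ Bernoulli(p=2/5), the expected value is:
E[X] = \frac{2}{5}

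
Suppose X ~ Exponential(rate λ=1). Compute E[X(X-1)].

E[X(X-1)] = E[X² - X] = E[X²] - E[X]
E[X] = 1
E[X²] = Var(X) + (E[X])² = 1 + (1)² = 2
E[X(X-1)] = 2 - 1 = 1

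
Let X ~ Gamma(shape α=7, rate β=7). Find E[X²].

Using the identity E[X²] = Var(X) + (E[X])²:
E[X] = 1
Var(X) = \frac{1}{7}
E[X²] = \frac{1}{7} + (1)²
= \frac{8}{7}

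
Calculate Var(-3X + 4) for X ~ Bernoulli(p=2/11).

For X ~ Bernoulli(p=2/11):
Var(X) = \frac{18}{121}
Var(-3X + 4) = (-3)² × Var(X) = 9 × \frac{18}{121} = \frac{162}{121}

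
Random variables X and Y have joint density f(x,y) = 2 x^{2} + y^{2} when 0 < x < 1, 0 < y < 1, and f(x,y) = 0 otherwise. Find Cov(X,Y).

E[XY] = ∫∫ xy × f(x,y) dx dy = \frac{3}{8}
E[X] = \frac{2}{3}
E[Y] = \frac{7}{12}
Cov(X,Y) = E[XY] - E[X]E[Y] = - \frac{1}{72}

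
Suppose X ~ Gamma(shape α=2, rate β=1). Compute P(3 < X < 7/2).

P(3 < X < 7/2) = ∫_{3}^{7/2} f(x) dx
where f(x) = x e^{- x}
= - \frac{9}{2 e^{\frac{7}{2}}} + \frac{4}{e^{3}}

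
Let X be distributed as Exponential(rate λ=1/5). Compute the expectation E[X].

For X ~ Exponential(rate λ=1/5), the expected value is:
E[X] = 5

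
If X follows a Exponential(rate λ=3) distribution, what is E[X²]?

Using the identity E[X²] = Var(X) + (E[X])²:
E[X] = \frac{1}{3}
Var(X) = \frac{1}{9}
E[X²] = \frac{1}{9} + (\frac{1}{3})²
= \frac{2}{9}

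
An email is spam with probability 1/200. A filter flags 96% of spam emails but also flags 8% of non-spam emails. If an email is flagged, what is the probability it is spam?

Let D = the rare event, + = positive/flagged.
P(D) = 1/200
P(+|D) = 96/100 = 24/25
P(+|D') = 8/100 = 2/25
P(+) = P(+|D)P(D) + P(+|D')P(D')
     = \frac{24}{25} × \frac{1}{200} + \frac{2}{25} × \frac{199}{200}
     = \frac{211}{2500}
P(D|+) = P(+|D)P(D)/P(+) = \frac{12}{211}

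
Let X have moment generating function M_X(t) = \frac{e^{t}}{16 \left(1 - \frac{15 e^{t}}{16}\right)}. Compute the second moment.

To find E[X^2], compute M^(2)(0):
M^(1)(t) = \frac{e^{t}}{16 \left(1 - \frac{15 e^{t}}{16}\right)} + \frac{15 e^{2 t}}{256 \left(1 - \frac{15 e^{t}}{16}\right)^{2}}
M^(2)(t) = \frac{e^{t}}{16 \left(1 - \frac{15 e^{t}}{16}\right)} + \frac{45 e^{2 t}}{256 \left(1 - \frac{15 e^{t}}{16}\right)^{2}} + \frac{225 e^{3 t}}{2048 \left(1 - \frac{15 e^{t}}{16}\right)^{3}}
M^(2)(0) = 496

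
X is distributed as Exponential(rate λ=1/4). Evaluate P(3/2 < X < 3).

P(3/2 < X < 3) = ∫_{3/2}^{3} f(x) dx
where f(x) = \frac{e^{- \frac{x}{4}}}{4}
= - \frac{1}{e^{\frac{3}{4}}} + e^{- \frac{3}{8}}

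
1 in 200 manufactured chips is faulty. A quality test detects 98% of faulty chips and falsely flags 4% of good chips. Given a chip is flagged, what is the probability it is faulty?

Let D = the rare event, + = positive/flagged.
P(D) = 1/200
P(+|D) = 98/100 = 49/50
P(+|D') = 4/100 = 1/25
P(+) = P(+|D)P(D) + P(+|D')P(D')
     = \frac{49}{50} × \frac{1}{200} + \frac{1}{25} × \frac{199}{200}
     = \frac{447}{10000}
P(D|+) = P(+|D)P(D)/P(+) = \frac{49}{447}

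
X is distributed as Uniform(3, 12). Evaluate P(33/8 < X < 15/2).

P(33/8 < X < 15/2) = ∫_{33/8}^{15/2} f(x) dx
where f(x) = \frac{1}{9}
= \frac{3}{8}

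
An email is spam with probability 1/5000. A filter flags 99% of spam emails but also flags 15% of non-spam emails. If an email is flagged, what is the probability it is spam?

Let D = the rare event, + = positive/flagged.
P(D) = 1/5000
P(+|D) = 99/100
P(+|D') = 15/100 = 3/20
P(+) = P(+|D)P(D) + P(+|D')P(D')
     = \frac{99}{100} × \frac{1}{5000} + \frac{3}{20} × \frac{4999}{5000}
     = \frac{18771}{125000}
P(D|+) = P(+|D)P(D)/P(+) = \frac{33}{25028}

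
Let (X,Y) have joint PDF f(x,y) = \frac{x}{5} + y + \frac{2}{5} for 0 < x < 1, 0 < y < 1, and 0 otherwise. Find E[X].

E[X] = ∫_0^1 ∫_0^1 x × f(x,y) dy dx
= ∫_0^1 ∫_0^1 x × (\frac{x}{5} + y + \frac{2}{5}) dy dx
= \frac{31}{60}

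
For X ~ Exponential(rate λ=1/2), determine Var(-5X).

For X ~ Exponential(rate λ=1/2):
Var(X) = 4
Var(-5X) = (-5)² × Var(X) = 25 × 4 = 100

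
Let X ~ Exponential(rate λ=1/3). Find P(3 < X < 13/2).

P(3 < X < 13/2) = ∫_{3}^{13/2} f(x) dx
where f(x) = \frac{e^{- \frac{x}{3}}}{3}
= - \frac{1}{e^{\frac{13}{6}}} + e^{-1}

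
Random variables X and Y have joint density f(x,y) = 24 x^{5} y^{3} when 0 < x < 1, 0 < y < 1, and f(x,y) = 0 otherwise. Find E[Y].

E[Y] = ∫_0^1 ∫_0^1 y × f(x,y) dx dy
= \frac{4}{5}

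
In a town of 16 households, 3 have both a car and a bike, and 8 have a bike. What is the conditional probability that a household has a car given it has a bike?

P(A ∩ B) = 3/16
P(B) = 8/16 = 1/2
P(A|B) = P(A ∩ B) / P(B) = (3/16) / (1/2) = 3/8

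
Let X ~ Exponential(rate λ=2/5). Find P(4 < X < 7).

P(4 < X < 7) = ∫_{4}^{7} f(x) dx
where f(x) = \frac{2 e^{- \frac{2 x}{5}}}{5}
= - \frac{1 - e^{\frac{6}{5}}}{e^{\frac{14}{5}}}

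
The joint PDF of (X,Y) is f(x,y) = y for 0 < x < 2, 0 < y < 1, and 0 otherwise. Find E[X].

f_X(x) = ∫_0^1 y dy = \frac{1}{2}
E[X] = ∫_0^2 x × (\frac{1}{2}) dx = 1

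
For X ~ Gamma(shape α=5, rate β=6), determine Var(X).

For X ~ Gamma(shape α=5, rate β=6):
Var(X) = \frac{5}{36}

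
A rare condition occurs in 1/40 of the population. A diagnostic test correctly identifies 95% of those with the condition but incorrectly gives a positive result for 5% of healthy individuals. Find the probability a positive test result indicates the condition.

Let D = the rare event, + = positive/flagged.
P(D) = 1/40
P(+|D) = 95/100 = 19/20
P(+|D') = 5/100 = 1/20
P(+) = P(+|D)P(D) + P(+|D')P(D')
     = \frac{19}{20} × \frac{1}{40} + \frac{1}{20} × \frac{39}{40}
     = \frac{29}{400}
P(D|+) = P(+|D)P(D)/P(+) = \frac{19}{58}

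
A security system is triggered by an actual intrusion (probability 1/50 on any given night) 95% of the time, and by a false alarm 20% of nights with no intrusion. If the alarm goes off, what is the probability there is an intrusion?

Let D = the rare event, + = positive/flagged.
P(D) = 1/50
P(+|D) = 95/100 = 19/20
P(+|D') = 20/100 = 1/5
P(+) = P(+|D)P(D) + P(+|D')P(D')
     = \frac{19}{20} × \frac{1}{50} + \frac{1}{5} × \frac{49}{50}
     = \frac{43}{200}
P(D|+) = P(+|D)P(D)/P(+) = \frac{19}{215}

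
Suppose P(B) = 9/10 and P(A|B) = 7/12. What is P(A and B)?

By definition, P(A|B) = P(A ∩ B) / P(B)
So P(A ∩ B) = P(A|B) × P(B)
= 7/12 × 9/10
= 21/40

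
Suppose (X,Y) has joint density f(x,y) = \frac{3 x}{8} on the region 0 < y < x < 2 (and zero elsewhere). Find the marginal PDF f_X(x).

f_X(x) = ∫_0^x \frac{3 x}{8} dy = \frac{3 x^{2}}{8}
for 0 < x < 2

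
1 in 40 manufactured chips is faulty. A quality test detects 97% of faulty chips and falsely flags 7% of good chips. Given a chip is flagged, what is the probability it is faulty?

Let D = the rare event, + = positive/flagged.
P(D) = 1/40
P(+|D) = 97/100
P(+|D') = 7/100
P(+) = P(+|D)P(D) + P(+|D')P(D')
     = \frac{97}{100} × \frac{1}{40} + \frac{7}{100} × \frac{39}{40}
     = \frac{37}{400}
P(D|+) = P(+|D)P(D)/P(+) = \frac{97}{370}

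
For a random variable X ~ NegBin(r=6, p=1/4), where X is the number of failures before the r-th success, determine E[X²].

Using the identity E[X²] = Var(X) + (E[X])²:
E[X] = 18
Var(X) = 72
E[X²] = 72 + (18)²
= 396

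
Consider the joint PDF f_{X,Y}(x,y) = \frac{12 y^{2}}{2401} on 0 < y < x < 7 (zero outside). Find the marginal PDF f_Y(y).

f_Y(y) = ∫_y^7 \frac{12 y^{2}}{2401} dx = \frac{12 y^{2} \left(7 - y\right)}{2401}
for 0 < y < 7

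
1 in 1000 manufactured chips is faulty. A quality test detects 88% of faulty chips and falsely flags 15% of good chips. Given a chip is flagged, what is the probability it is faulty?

Let D = the rare event, + = positive/flagged.
P(D) = 1/1000
P(+|D) = 88/100 = 22/25
P(+|D') = 15/100 = 3/20
P(+) = P(+|D)P(D) + P(+|D')P(D')
     = \frac{22}{25} × \frac{1}{1000} + \frac{3}{20} × \frac{999}{1000}
     = \frac{15073}{100000}
P(D|+) = P(+|D)P(D)/P(+) = \frac{88}{15073}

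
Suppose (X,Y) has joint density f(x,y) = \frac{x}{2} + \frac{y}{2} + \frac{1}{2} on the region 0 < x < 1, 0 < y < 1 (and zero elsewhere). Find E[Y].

E[Y] = ∫_0^1 ∫_0^1 y × f(x,y) dx dy
= \frac{13}{24}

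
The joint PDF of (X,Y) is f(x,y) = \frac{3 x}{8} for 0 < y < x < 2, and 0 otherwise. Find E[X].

f_X(x) = ∫_0^x \frac{3 x}{8} dy = \frac{3 x^{2}}{8}
E[X] = ∫_0^2 x × (\frac{3 x^{2}}{8}) dx = \frac{3}{2}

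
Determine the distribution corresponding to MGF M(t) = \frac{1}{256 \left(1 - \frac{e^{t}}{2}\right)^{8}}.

The MGF M(t) = \frac{1}{256 \left(1 - \frac{e^{t}}{2}\right)^{8}} is the standard form for the NegativeBinomial distribution.
Comparing with the known MGF formula identifies: NegBin(r=8, p=1/2), X = failures before r-th success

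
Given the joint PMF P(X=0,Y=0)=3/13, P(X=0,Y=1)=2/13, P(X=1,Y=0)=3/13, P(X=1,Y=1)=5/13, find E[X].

First find marginal of X:
P(X=0) = 5/13
P(X=1) = 8/13
E[X] = 0 × 5/13 + 1 × 8/13 = 8/13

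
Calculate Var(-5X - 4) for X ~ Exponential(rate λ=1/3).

For X ~ Exponential(rate λ=1/3):
Var(X) = 9
Var(-5X - 4) = (-5)² × Var(X) = 25 × 9 = 225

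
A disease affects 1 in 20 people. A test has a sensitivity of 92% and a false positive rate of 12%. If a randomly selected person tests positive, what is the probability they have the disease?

Let D = the rare event, + = positive/flagged.
P(D) = 1/20
P(+|D) = 92/100 = 23/25
P(+|D') = 12/100 = 3/25
P(+) = P(+|D)P(D) + P(+|D')P(D')
     = \frac{23}{25} × \frac{1}{20} + \frac{3}{25} × \frac{19}{20}
     = \frac{4}{25}
P(D|+) = P(+|D)P(D)/P(+) = \frac{23}{80}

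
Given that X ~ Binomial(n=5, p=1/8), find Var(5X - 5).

For X ~ Binomial(n=5, p=1/8):
Var(X) = \frac{35}{64}
Var(5X - 5) = (5)² × Var(X) = 25 × \frac{35}{64} = \frac{875}{64}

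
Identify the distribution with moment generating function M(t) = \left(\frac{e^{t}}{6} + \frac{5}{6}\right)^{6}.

The MGF M(t) = \left(\frac{e^{t}}{6} + \frac{5}{6}\right)^{6} is the standard form for the Binomial distribution.
Comparing with the known MGF formula identifies: Binomial(n=6, p=1/6)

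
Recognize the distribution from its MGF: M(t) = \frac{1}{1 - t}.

The MGF M(t) = \frac{1}{1 - t} is the standard form for the Exponential distribution.
Comparing with the known MGF formula identifies: Exponential(rate λ=1)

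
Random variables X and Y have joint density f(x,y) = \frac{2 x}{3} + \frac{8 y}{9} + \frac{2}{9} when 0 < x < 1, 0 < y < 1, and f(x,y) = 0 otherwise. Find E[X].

E[X] = ∫_0^1 ∫_0^1 x × f(x,y) dy dx
= ∫_0^1 ∫_0^1 x × (\frac{2 x}{3} + \frac{8 y}{9} + \frac{2}{9}) dy dx
= \frac{5}{9}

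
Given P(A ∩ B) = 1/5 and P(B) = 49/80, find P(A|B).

P(A|B) = P(A ∩ B) / P(B)
= (1/5) / (49/80)
= 16/49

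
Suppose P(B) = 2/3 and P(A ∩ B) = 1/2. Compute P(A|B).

P(A|B) = P(A ∩ B) / P(B)
= (1/2) / (2/3)
= 3/4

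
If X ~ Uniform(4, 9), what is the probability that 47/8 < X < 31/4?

P(47/8 < X < 31/4) = ∫_{47/8}^{31/4} f(x) dx
where f(x) = \frac{1}{5}
= \frac{3}{8}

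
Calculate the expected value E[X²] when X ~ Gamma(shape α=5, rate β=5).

Using the identity E[X²] = Var(X) + (E[X])²:
E[X] = 1
Var(X) = \frac{1}{5}
E[X²] = \frac{1}{5} + (1)²
= \frac{6}{5}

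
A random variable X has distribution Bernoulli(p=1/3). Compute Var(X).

For X ~ Bernoulli(p=1/3):
Var(X) = \frac{2}{9}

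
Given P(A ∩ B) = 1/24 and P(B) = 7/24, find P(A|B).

P(A|B) = P(A ∩ B) / P(B)
= (1/24) / (7/24)
= 1/7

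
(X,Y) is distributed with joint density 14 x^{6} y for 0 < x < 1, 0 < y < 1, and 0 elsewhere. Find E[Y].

E[Y] = ∫_0^1 ∫_0^1 y × f(x,y) dx dy
= \frac{2}{3}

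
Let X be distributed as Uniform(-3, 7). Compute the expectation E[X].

For X ~ Uniform(-3, 7), the expected value is:
E[X] = 2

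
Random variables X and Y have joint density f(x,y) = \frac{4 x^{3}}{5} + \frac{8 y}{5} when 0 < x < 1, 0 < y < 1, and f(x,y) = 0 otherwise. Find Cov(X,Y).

E[XY] = ∫∫ xy × f(x,y) dx dy = \frac{26}{75}
E[X] = \frac{14}{25}
E[Y] = \frac{19}{30}
Cov(X,Y) = E[XY] - E[X]E[Y] = - \frac{1}{125}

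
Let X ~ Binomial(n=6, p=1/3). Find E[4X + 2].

For X ~ Binomial(n=6, p=1/3):
E[X] = 2
E[4X + 2] = 4 × E[X] + 2 = 10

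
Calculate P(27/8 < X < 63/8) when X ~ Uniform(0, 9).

P(27/8 < X < 63/8) = ∫_{27/8}^{63/8} f(x) dx
where f(x) = \frac{1}{9}
= \frac{1}{2}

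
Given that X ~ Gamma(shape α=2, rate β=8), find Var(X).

For X ~ Gamma(shape α=2, rate β=8):
Var(X) = \frac{1}{32}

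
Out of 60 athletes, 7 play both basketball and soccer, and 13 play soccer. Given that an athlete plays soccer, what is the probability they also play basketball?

P(A ∩ B) = 7/60
P(B) = 13/60
P(A|B) = P(A ∩ B) / P(B) = (7/60) / (13/60) = 7/13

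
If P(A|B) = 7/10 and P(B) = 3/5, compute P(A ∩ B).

By definition, P(A|B) = P(A ∩ B) / P(B)
So P(A ∩ B) = P(A|B) × P(B)
= 7/10 × 3/5
= 21/50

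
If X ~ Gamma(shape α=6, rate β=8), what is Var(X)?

For X ~ Gamma(shape α=6, rate β=8):
Var(X) = \frac{3}{32}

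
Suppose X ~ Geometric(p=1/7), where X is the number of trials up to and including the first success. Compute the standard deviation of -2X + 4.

For X ~ Geometric(p=1/7), where X is the number of trials up to and including the first success:
Var(X) = 42
SD(X) = √(Var(X)) = √(42) = \sqrt{42}
SD(-2X + 4) = |-2| × SD(X) = 2 × \sqrt{42} = 2 \sqrt{42}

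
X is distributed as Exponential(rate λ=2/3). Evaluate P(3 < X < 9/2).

P(3 < X < 9/2) = ∫_{3}^{9/2} f(x) dx
where f(x) = \frac{2 e^{- \frac{2 x}{3}}}{3}
= - \frac{1 - e}{e^{3}}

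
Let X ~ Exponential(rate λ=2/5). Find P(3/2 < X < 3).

P(3/2 < X < 3) = ∫_{3/2}^{3} f(x) dx
where f(x) = \frac{2 e^{- \frac{2 x}{5}}}{5}
= - \frac{1 - e^{\frac{3}{5}}}{e^{\frac{6}{5}}}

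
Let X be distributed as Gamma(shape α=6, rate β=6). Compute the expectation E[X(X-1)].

E[X(X-1)] = E[X² - X] = E[X²] - E[X]
E[X] = 1
E[X²] = Var(X) + (E[X])² = \frac{1}{6} + (1)² = \frac{7}{6}
E[X(X-1)] = \frac{7}{6} - 1 = \frac{1}{6}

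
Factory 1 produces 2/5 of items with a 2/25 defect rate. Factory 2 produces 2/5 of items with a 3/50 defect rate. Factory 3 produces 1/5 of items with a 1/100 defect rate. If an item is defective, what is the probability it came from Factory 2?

Using Bayes' theorem:
P(F1) = 2/5, P(D|F1) = 2/25
P(F2) = 2/5, P(D|F2) = 3/50
P(F3) = 1/5, P(D|F3) = 1/100
P(D) = P(D|F1)P(F1) + P(D|F2)P(F2) + P(D|F3)P(F3)
     = \frac{29}{500}
P(F2|D) = P(D|F2)P(F2) / P(D)
= \frac{12}{29}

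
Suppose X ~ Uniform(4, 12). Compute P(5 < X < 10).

P(5 < X < 10) = ∫_{5}^{10} f(x) dx
where f(x) = \frac{1}{8}
= \frac{5}{8}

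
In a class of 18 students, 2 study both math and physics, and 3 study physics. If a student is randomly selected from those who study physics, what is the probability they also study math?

P(A ∩ B) = 2/18 = 1/9
P(B) = 3/18 = 1/6
P(A|B) = P(A ∩ B) / P(B) = (1/9) / (1/6) = 2/3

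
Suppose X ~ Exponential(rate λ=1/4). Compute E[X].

For X ~ Exponential(rate λ=1/4), the expected value is:
E[X] = 4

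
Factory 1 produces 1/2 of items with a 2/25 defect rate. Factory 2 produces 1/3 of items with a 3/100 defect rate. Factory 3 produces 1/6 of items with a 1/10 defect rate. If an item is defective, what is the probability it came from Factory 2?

Using Bayes' theorem:
P(F1) = 1/2, P(D|F1) = 2/25
P(F2) = 1/3, P(D|F2) = 3/100
P(F3) = 1/6, P(D|F3) = 1/10
P(D) = P(D|F1)P(F1) + P(D|F2)P(F2) + P(D|F3)P(F3)
     = \frac{1}{15}
P(F2|D) = P(D|F2)P(F2) / P(D)
= \frac{3}{20}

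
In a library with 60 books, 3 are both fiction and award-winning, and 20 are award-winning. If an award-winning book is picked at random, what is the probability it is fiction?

P(A ∩ B) = 3/60 = 1/20
P(B) = 20/60 = 1/3
P(A|B) = P(A ∩ B) / P(B) = (1/20) / (1/3) = 3/20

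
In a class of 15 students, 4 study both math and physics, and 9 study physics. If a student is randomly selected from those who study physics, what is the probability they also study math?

P(A ∩ B) = 4/15
P(B) = 9/15 = 3/5
P(A|B) = P(A ∩ B) / P(B) = (4/15) / (3/5) = 4/9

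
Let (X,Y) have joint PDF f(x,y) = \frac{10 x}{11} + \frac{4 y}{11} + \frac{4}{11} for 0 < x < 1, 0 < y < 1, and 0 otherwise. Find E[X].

E[X] = ∫_0^1 ∫_0^1 x × f(x,y) dy dx
= ∫_0^1 ∫_0^1 x × (\frac{10 x}{11} + \frac{4 y}{11} + \frac{4}{11}) dy dx
= \frac{19}{33}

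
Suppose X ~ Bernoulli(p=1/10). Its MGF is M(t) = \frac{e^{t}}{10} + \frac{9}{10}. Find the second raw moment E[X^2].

To find E[X^2], compute M^(2)(0):
M^(1)(t) = \frac{e^{t}}{10}
M^(2)(t) = \frac{e^{t}}{10}
M^(2)(0) = \frac{1}{10}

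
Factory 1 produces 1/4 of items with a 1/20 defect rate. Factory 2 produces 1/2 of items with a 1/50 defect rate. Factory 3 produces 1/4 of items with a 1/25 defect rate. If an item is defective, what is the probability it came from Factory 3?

Using Bayes' theorem:
P(F1) = 1/4, P(D|F1) = 1/20
P(F2) = 1/2, P(D|F2) = 1/50
P(F3) = 1/4, P(D|F3) = 1/25
P(D) = P(D|F1)P(F1) + P(D|F2)P(F2) + P(D|F3)P(F3)
     = \frac{13}{400}
P(F3|D) = P(D|F3)P(F3) / P(D)
= \frac{4}{13}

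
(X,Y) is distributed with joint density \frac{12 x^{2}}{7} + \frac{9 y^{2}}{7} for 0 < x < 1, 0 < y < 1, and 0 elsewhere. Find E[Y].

E[Y] = ∫_0^1 ∫_0^1 y × f(x,y) dx dy
= \frac{17}{28}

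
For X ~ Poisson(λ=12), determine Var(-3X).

For X ~ Poisson(λ=12):
Var(X) = 12
Var(-3X) = (-3)² × Var(X) = 9 × 12 = 108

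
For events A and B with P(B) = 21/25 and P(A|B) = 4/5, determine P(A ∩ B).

By definition, P(A|B) = P(A ∩ B) / P(B)
So P(A ∩ B) = P(A|B) × P(B)
= 4/5 × 21/25
= 84/125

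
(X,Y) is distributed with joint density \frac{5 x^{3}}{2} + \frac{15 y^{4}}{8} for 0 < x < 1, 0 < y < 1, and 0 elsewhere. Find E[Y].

E[Y] = ∫_0^1 ∫_0^1 y × f(x,y) dx dy
= \frac{5}{8}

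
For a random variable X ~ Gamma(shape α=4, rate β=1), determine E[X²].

Using the identity E[X²] = Var(X) + (E[X])²:
E[X] = 4
Var(X) = 4
E[X²] = 4 + (4)²
= 20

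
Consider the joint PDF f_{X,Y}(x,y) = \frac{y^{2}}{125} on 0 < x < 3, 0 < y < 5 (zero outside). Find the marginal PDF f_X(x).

f_X(x) = ∫_0^5 f(x,y) dy
= ∫_0^5 \frac{y^{2}}{125} dy
= \frac{1}{3} for 0 < x < 3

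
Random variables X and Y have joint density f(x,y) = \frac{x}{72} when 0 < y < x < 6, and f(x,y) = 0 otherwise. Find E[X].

f_X(x) = ∫_0^x \frac{x}{72} dy = \frac{x^{2}}{72}
E[X] = ∫_0^6 x × (\frac{x^{2}}{72}) dx = \frac{9}{2}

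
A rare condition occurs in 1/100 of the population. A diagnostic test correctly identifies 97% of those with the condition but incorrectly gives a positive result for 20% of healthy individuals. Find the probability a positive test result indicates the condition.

Let D = the rare event, + = positive/flagged.
P(D) = 1/100
P(+|D) = 97/100
P(+|D') = 20/100 = 1/5
P(+) = P(+|D)P(D) + P(+|D')P(D')
     = \frac{97}{100} × \frac{1}{100} + \frac{1}{5} × \frac{99}{100}
     = \frac{2077}{10000}
P(D|+) = P(+|D)P(D)/P(+) = \frac{97}{2077}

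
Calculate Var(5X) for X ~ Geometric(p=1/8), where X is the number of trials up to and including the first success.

For X ~ Geometric(p=1/8), where X is the number of trials up to and including the first success:
Var(X) = 56
Var(5X) = (5)² × Var(X) = 25 × 56 = 1400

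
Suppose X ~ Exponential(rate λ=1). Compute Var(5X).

For X ~ Exponential(rate λ=1):
Var(X) = 1
Var(5X) = (5)² × Var(X) = 25 × 1 = 25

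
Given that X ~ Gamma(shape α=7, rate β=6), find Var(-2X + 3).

For X ~ Gamma(shape α=7, rate β=6):
Var(X) = \frac{7}{36}
Var(-2X + 3) = (-2)² × Var(X) = 4 × \frac{7}{36} = \frac{7}{9}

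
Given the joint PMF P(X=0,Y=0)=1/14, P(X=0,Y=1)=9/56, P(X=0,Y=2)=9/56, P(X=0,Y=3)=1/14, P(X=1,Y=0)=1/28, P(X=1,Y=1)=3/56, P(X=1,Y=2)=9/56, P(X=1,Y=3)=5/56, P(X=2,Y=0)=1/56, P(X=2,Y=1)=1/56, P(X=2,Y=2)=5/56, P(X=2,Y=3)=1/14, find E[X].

First find marginal of X:
P(X=0) = 13/28
P(X=1) = 19/56
P(X=2) = 11/56
E[X] = 0 × 13/28 + 1 × 19/56 + 2 × 11/56 = 41/56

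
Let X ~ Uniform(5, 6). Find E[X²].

Using the identity E[X²] = Var(X) + (E[X])²:
E[X] = \frac{11}{2}
Var(X) = \frac{1}{12}
E[X²] = \frac{1}{12} + (\frac{11}{2})²
= \frac{91}{3}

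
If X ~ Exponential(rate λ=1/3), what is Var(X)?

For X ~ Exponential(rate λ=1/3):
Var(X) = 9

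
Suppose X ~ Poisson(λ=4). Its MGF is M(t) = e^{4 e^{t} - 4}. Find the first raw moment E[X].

To find E[X], compute M^(1)(0):
M^(1)(t) = 4 e^{t} e^{4 e^{t} - 4}
M^(1)(0) = 4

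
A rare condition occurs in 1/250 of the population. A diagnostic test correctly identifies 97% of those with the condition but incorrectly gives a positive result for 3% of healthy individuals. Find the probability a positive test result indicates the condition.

Let D = the rare event, + = positive/flagged.
P(D) = 1/250
P(+|D) = 97/100
P(+|D') = 3/100
P(+) = P(+|D)P(D) + P(+|D')P(D')
     = \frac{97}{100} × \frac{1}{250} + \frac{3}{100} × \frac{249}{250}
     = \frac{211}{6250}
P(D|+) = P(+|D)P(D)/P(+) = \frac{97}{844}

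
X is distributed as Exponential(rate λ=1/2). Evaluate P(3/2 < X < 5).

P(3/2 < X < 5) = ∫_{3/2}^{5} f(x) dx
where f(x) = \frac{e^{- \frac{x}{2}}}{2}
= - \frac{1}{e^{\frac{5}{2}}} + e^{- \frac{3}{4}}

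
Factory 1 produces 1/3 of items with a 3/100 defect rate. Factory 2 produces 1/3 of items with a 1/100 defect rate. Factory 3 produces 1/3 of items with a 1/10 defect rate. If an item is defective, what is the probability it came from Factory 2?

Using Bayes' theorem:
P(F1) = 1/3, P(D|F1) = 3/100
P(F2) = 1/3, P(D|F2) = 1/100
P(F3) = 1/3, P(D|F3) = 1/10
P(D) = P(D|F1)P(F1) + P(D|F2)P(F2) + P(D|F3)P(F3)
     = \frac{7}{150}
P(F2|D) = P(D|F2)P(F2) / P(D)
= \frac{1}{14}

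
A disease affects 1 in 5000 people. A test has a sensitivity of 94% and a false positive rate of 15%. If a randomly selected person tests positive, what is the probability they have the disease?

Let D = the rare event, + = positive/flagged.
P(D) = 1/5000
P(+|D) = 94/100 = 47/50
P(+|D') = 15/100 = 3/20
P(+) = P(+|D)P(D) + P(+|D')P(D')
     = \frac{47}{50} × \frac{1}{5000} + \frac{3}{20} × \frac{4999}{5000}
     = \frac{75079}{500000}
P(D|+) = P(+|D)P(D)/P(+) = \frac{94}{75079}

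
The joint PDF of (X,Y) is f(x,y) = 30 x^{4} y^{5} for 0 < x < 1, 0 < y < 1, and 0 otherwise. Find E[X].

E[X] = ∫_0^1 ∫_0^1 x × f(x,y) dy dx
= ∫_0^1 ∫_0^1 x × (30 x^{4} y^{5}) dy dx
= \frac{5}{6}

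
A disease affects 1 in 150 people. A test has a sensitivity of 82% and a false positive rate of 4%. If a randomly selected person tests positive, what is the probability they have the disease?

Let D = the rare event, + = positive/flagged.
P(D) = 1/150
P(+|D) = 82/100 = 41/50
P(+|D') = 4/100 = 1/25
P(+) = P(+|D)P(D) + P(+|D')P(D')
     = \frac{41}{50} × \frac{1}{150} + \frac{1}{25} × \frac{149}{150}
     = \frac{113}{2500}
P(D|+) = P(+|D)P(D)/P(+) = \frac{41}{339}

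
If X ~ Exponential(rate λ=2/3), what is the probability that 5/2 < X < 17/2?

P(5/2 < X < 17/2) = ∫_{5/2}^{17/2} f(x) dx
where f(x) = \frac{2 e^{- \frac{2 x}{3}}}{3}
= - \frac{1 - e^{4}}{e^{\frac{17}{3}}}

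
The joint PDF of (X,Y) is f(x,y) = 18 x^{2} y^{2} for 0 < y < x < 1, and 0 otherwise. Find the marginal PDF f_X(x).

f_X(x) = ∫_0^x 18 x^{2} y^{2} dy = 6 x^{5}
for 0 < x < 1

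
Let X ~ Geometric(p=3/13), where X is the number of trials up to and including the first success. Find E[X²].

Using the identity E[X²] = Var(X) + (E[X])²:
E[X] = \frac{13}{3}
Var(X) = \frac{130}{9}
E[X²] = \frac{130}{9} + (\frac{13}{3})²
= \frac{299}{9}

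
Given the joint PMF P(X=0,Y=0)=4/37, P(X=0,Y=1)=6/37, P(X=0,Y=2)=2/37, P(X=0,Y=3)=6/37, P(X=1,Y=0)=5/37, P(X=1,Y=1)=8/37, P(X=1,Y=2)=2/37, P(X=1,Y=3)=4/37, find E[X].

First find marginal of X:
P(X=0) = 18/37
P(X=1) = 19/37
E[X] = 0 × 18/37 + 1 × 19/37 = 19/37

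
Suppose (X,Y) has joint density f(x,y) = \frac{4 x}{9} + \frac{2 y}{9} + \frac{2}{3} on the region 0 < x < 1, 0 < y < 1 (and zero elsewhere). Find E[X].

E[X] = ∫_0^1 ∫_0^1 x × f(x,y) dy dx
= ∫_0^1 ∫_0^1 x × (\frac{4 x}{9} + \frac{2 y}{9} + \frac{2}{3}) dy dx
= \frac{29}{54}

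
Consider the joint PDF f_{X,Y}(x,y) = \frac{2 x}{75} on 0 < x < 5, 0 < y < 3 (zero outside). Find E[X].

f_X(x) = ∫_0^3 \frac{2 x}{75} dy = \frac{2 x}{25}
E[X] = ∫_0^5 x × (\frac{2 x}{25}) dx = \frac{10}{3}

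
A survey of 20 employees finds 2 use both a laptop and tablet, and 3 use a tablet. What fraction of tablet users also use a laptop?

P(A ∩ B) = 2/20 = 1/10
P(B) = 3/20
P(A|B) = P(A ∩ B) / P(B) = (1/10) / (3/20) = 2/3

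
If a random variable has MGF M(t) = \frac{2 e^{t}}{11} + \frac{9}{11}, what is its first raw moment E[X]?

To find E[X], compute M^(1)(0):
M^(1)(t) = \frac{2 e^{t}}{11}
M^(1)(0) = \frac{2}{11}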